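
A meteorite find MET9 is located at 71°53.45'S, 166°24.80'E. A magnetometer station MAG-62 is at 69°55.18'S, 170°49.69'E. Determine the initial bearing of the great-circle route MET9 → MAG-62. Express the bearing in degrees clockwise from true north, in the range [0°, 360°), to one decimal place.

MET9: φ = -71.89083°, λ = +166.41333°
MAG-62: φ = -69.91967°, λ = +170.82817°
Δλ = 4.4148°
y = sin Δλ · cos φ₂ = 0.026429
x = cos φ₁ sin φ₂ − sin φ₁ cos φ₂ cos Δλ = 0.033428
θ = atan2(y, x) = 38.3307° → 38.3307° (mod 360°)

38.3°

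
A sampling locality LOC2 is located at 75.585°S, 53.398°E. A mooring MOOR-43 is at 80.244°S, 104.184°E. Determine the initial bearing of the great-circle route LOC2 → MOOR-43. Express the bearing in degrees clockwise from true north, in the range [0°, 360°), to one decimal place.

Δλ = 50.7860°
y = sin Δλ · cos φ₂ = 0.131290
x = cos φ₁ sin φ₂ − sin φ₁ cos φ₂ cos Δλ = -0.141585
θ = atan2(y, x) = 137.1605° → 137.1605° (mod 360°)

137.2°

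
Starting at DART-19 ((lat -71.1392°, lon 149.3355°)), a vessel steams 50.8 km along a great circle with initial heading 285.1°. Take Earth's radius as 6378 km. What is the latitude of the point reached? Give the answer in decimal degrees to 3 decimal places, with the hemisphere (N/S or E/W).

71.015°S

δ = d/R = 50.8/6378 = 0.007965 rad
φ₂ = arcsin(sin φ₁ cos δ + cos φ₁ sin δ cos θ)
   = arcsin(-0.94631·0.99997 + 0.32327·0.00796·0.26050) = -71.01539°
λ₂ = λ₁ + atan2(sin θ sin δ cos φ₁, cos δ − sin φ₁ sin φ₂) = 147.98101°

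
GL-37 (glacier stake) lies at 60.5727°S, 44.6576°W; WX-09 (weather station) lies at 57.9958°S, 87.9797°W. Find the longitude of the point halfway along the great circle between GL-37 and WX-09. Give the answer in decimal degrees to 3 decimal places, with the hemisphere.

Bx = cos φ₂ cos Δλ = 0.385566,  By = cos φ₂ sin Δλ = -0.363620
φₘ = atan2(sin φ₁ + sin φ₂, √((cos φ₁ + Bx)² + By²)) = -61.09095°
λₘ = λ₁ + atan2(By, cos φ₁ + Bx) = -67.18003°

67.180°W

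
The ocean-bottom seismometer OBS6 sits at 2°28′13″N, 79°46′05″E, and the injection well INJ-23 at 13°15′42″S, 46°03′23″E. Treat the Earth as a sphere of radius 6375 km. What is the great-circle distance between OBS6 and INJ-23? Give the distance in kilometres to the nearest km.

4113 km

OBS6: φ = +2.47028°, λ = +79.76806°
INJ-23: φ = -13.26167°, λ = +46.05639°
Δφ = -15.7319°,  Δλ = -33.7117°
a = sin²(Δφ/2) + cos φ₁ cos φ₂ sin²(Δλ/2) = 0.100491
c = 2·arcsin(√a) = 0.645135 rad = 36.9635°
d = R·c = 6375 × 0.645135 = 4112.7 km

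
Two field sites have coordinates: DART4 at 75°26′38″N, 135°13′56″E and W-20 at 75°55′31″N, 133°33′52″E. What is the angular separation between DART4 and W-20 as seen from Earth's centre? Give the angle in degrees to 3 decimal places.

0.634°

DART4: φ = +75.44389°, λ = +135.23222°
W-20: φ = +75.92528°, λ = +133.56444°
Δφ = 0.4814°,  Δλ = -1.6678°
a = sin²(Δφ/2) + cos φ₁ cos φ₂ sin²(Δλ/2) = 0.000031
c = 2·arcsin(√a) = 0.011062 rad = 0.6338°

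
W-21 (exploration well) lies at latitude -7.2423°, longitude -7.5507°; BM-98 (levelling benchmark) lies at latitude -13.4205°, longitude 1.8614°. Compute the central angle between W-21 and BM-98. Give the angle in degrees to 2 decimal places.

Δφ = -6.1782°,  Δλ = 9.4121°
a = sin²(Δφ/2) + cos φ₁ cos φ₂ sin²(Δλ/2) = 0.009399
c = 2·arcsin(√a) = 0.194203 rad = 11.1270°

11.13°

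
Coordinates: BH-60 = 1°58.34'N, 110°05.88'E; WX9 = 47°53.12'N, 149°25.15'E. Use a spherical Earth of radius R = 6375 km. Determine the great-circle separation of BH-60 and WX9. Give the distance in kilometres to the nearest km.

6347 km

BH-60: φ = +1.97233°, λ = +110.09800°
WX9: φ = +47.88533°, λ = +149.41917°
Δφ = 45.9130°,  Δλ = 39.3212°
a = sin²(Δφ/2) + cos φ₁ cos φ₂ sin²(Δλ/2) = 0.227992
c = 2·arcsin(√a) = 0.995580 rad = 57.0425°
d = R·c = 6375 × 0.995580 = 6346.8 km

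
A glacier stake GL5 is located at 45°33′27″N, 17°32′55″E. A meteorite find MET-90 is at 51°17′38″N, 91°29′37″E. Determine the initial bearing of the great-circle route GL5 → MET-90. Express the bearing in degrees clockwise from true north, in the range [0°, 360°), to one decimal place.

GL5: φ = +45.55750°, λ = +17.54861°
MET-90: φ = +51.29389°, λ = +91.49361°
Δλ = 73.9450°
y = sin Δλ · cos φ₂ = 0.600936
x = cos φ₁ sin φ₂ − sin φ₁ cos φ₂ cos Δλ = 0.422934
θ = atan2(y, x) = 54.8624° → 54.8624° (mod 360°)

54.9°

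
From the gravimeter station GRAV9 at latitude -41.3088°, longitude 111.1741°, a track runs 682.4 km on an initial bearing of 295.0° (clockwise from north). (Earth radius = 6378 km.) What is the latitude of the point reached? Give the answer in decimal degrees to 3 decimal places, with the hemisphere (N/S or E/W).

δ = d/R = 682.4/6378 = 0.106993 rad
φ₂ = arcsin(sin φ₁ cos δ + cos φ₁ sin δ cos θ)
   = arcsin(-0.66012·0.99428 + 0.75116·0.10679·0.42262) = -38.49466°
λ₂ = λ₁ + atan2(sin θ sin δ cos φ₁, cos δ − sin φ₁ sin φ₂) = 104.07080°

38.495°S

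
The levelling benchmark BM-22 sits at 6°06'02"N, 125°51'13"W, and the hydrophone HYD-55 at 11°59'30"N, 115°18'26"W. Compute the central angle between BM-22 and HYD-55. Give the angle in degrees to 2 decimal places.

11.96°

BM-22: φ = +6.10056°, λ = -125.85361°
HYD-55: φ = +11.99167°, λ = -115.30722°
Δφ = 5.8911°,  Δλ = 10.5464°
a = sin²(Δφ/2) + cos φ₁ cos φ₂ sin²(Δλ/2) = 0.010856
c = 2·arcsin(√a) = 0.208763 rad = 11.9612°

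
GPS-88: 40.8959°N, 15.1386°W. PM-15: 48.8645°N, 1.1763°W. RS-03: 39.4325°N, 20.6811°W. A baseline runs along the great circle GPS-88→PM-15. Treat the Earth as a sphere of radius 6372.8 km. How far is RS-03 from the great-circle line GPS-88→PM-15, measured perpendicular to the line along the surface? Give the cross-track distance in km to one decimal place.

221.2 km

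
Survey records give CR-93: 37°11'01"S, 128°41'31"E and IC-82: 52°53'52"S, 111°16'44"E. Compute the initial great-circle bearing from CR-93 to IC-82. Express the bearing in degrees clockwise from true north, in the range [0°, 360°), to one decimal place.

CR-93: φ = -37.18361°, λ = +128.69194°
IC-82: φ = -52.89778°, λ = +111.27889°
Δλ = -17.4131°
y = sin Δλ · cos φ₂ = -0.180524
x = cos φ₁ sin φ₂ − sin φ₁ cos φ₂ cos Δλ = -0.287546
θ = atan2(y, x) = -147.8790° → 212.1210° (mod 360°)

212.1°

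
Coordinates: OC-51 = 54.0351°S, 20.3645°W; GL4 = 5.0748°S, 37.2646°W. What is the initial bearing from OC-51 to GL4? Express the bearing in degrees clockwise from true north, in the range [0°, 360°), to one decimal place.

Δλ = -16.9001°
y = sin Δλ · cos φ₂ = -0.289564
x = cos φ₁ sin φ₂ − sin φ₁ cos φ₂ cos Δλ = 0.719437
θ = atan2(y, x) = -21.9242° → 338.0758° (mod 360°)

338.1°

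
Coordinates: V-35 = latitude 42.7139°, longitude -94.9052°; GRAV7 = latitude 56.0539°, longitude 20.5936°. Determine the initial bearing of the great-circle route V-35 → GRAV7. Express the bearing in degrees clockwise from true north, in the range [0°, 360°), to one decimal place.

Δλ = 115.4988°
y = sin Δλ · cos φ₂ = 0.504020
x = cos φ₁ sin φ₂ − sin φ₁ cos φ₂ cos Δλ = 0.772589
θ = atan2(y, x) = 33.1196° → 33.1196° (mod 360°)

33.1°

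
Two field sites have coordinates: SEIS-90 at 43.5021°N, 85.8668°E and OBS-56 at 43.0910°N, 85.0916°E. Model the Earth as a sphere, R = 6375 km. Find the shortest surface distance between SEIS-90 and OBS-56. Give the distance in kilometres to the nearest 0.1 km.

Δφ = -0.4111°,  Δλ = -0.7752°
a = sin²(Δφ/2) + cos φ₁ cos φ₂ sin²(Δλ/2) = 0.000037
c = 2·arcsin(√a) = 0.012184 rad = 0.6981°
d = R·c = 6375 × 0.012184 = 77.7 km

77.7 km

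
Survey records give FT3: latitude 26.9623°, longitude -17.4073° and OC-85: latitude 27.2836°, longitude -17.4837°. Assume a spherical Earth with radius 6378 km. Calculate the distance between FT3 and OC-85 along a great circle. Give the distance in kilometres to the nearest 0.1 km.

36.6 km

Δφ = 0.3213°,  Δλ = -0.0764°
a = sin²(Δφ/2) + cos φ₁ cos φ₂ sin²(Δλ/2) = 0.000008
c = 2·arcsin(√a) = 0.005732 rad = 0.3284°
d = R·c = 6378 × 0.005732 = 36.6 km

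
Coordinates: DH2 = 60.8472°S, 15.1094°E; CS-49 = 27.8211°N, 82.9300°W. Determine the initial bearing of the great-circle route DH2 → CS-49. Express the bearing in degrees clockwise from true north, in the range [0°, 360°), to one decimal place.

277.8°

Δλ = -98.0394°
y = sin Δλ · cos φ₂ = -0.875717
x = cos φ₁ sin φ₂ − sin φ₁ cos φ₂ cos Δλ = 0.119335
θ = atan2(y, x) = -82.2401° → 277.7599° (mod 360°)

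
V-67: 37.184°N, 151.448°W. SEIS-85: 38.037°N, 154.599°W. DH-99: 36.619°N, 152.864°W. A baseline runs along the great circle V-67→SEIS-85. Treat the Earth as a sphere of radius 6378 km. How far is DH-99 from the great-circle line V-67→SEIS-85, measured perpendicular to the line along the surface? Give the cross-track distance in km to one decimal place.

101.2 km

δ₁₃ = central angle V-67→DH-99 = 0.022086 rad  (haversine)
θ₁₃ = bearing V-67→DH-99 = 243.909°,  θ₁₂ = bearing V-67→SEIS-85 = 289.824°
dₓₜ = R·arcsin(sin δ₁₃ · sin(θ₁₃ − θ₁₂)) = 6378·arcsin(0.02208·sin(-45.915°)) = -101.181 km
|dₓₜ| = 101.181 km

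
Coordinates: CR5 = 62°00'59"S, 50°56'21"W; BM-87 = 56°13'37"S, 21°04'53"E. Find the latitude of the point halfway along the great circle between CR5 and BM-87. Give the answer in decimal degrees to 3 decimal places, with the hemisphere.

CR5: φ = -62.01639°, λ = -50.93917°
BM-87: φ = -56.22694°, λ = +21.08139°
Bx = cos φ₂ cos Δλ = 0.171594,  By = cos φ₂ sin Δλ = 0.528758
φₘ = atan2(sin φ₁ + sin φ₂, √((cos φ₁ + Bx)² + By²)) = -64.14420°
λₘ = λ₁ + atan2(By, cos φ₁ + Bx) = -11.41188°

64.144°S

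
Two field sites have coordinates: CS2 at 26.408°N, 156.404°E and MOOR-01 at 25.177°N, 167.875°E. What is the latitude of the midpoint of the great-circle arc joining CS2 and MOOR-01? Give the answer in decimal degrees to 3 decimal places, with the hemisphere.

Bx = cos φ₂ cos Δλ = 0.886921,  By = cos φ₂ sin Δλ = 0.179979
φₘ = atan2(sin φ₁ + sin φ₂, √((cos φ₁ + Bx)² + By²)) = 25.90533°
λₘ = λ₁ + atan2(By, cos φ₁ + Bx) = 162.16938°

25.905°N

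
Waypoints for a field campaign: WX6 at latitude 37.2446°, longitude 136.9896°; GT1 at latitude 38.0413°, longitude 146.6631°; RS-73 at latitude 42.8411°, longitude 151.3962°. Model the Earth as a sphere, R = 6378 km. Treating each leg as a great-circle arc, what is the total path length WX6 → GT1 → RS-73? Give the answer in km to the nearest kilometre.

1525 km

WX6→GT1: c = 0.134348 rad, d = 856.87 km
GT1→RS-73: c = 0.104701 rad, d = 667.78 km
Total = 856.87 + 667.78 = 1524.65 km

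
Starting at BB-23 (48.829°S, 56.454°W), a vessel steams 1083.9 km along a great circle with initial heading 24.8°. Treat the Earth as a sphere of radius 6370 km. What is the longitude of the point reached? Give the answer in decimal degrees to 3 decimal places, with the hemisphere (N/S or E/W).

δ = d/R = 1083.9/6370 = 0.170157 rad
φ₂ = arcsin(sin φ₁ cos δ + cos φ₁ sin δ cos θ)
   = arcsin(-0.75275·0.98556 + 0.65831·0.16934·0.90778) = -39.84267°
λ₂ = λ₁ + atan2(sin θ sin δ cos φ₁, cos δ − sin φ₁ sin φ₂) = -51.14605°

51.146°W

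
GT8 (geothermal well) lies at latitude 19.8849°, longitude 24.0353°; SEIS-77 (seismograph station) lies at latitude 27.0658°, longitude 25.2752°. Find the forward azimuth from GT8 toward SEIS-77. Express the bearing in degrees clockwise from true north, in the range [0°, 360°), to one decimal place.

Δλ = 1.2399°
y = sin Δλ · cos φ₂ = 0.019269
x = cos φ₁ sin φ₂ − sin φ₁ cos φ₂ cos Δλ = 0.125073
θ = atan2(y, x) = 8.7582° → 8.7582° (mod 360°)

8.8°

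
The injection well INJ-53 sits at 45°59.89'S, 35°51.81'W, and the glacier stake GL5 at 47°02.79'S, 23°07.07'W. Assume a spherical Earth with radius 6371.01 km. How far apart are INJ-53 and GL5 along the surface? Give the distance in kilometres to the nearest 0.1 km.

INJ-53: φ = -45.99817°, λ = -35.86350°
GL5: φ = -47.04650°, λ = -23.11783°
Δφ = -1.0483°,  Δλ = 12.7457°
a = sin²(Δφ/2) + cos φ₁ cos φ₂ sin²(Δλ/2) = 0.005916
c = 2·arcsin(√a) = 0.153979 rad = 8.8224°
d = R·c = 6371.01 × 0.153979 = 981.0 km

981.0 km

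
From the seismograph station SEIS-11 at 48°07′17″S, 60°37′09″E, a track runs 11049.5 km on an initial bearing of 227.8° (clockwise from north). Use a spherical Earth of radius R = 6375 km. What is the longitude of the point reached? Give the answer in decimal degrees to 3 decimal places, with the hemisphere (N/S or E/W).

68.829°W

SEIS-11: φ = -48.12139°, λ = +60.61917°
δ = d/R = 11049.5/6375 = 1.733255 rad
φ₂ = arcsin(sin φ₁ cos δ + cos φ₁ sin δ cos θ)
   = arcsin(-0.74456·-0.16174 + 0.66755·0.98683·-0.67172) = -18.78857°
λ₂ = λ₁ + atan2(sin θ sin δ cos φ₁, cos δ − sin φ₁ sin φ₂) = -68.82917°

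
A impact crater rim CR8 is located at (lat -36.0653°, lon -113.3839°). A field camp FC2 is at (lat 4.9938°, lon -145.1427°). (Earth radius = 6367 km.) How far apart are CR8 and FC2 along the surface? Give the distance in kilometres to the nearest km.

5633 km

Δφ = 41.0591°,  Δλ = -31.7588°
a = sin²(Δφ/2) + cos φ₁ cos φ₂ sin²(Δλ/2) = 0.183270
c = 2·arcsin(√a) = 0.884781 rad = 50.6942°
d = R·c = 6367 × 0.884781 = 5633.4 km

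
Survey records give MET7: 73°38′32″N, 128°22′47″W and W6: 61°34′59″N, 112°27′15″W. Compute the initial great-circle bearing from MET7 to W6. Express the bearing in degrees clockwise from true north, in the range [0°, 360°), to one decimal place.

145.7°

MET7: φ = +73.64222°, λ = -128.37972°
W6: φ = +61.58306°, λ = -112.45417°
Δλ = 15.9256°
y = sin Δλ · cos φ₂ = 0.130577
x = cos φ₁ sin φ₂ − sin φ₁ cos φ₂ cos Δλ = -0.191396
θ = atan2(y, x) = 145.6968° → 145.6968° (mod 360°)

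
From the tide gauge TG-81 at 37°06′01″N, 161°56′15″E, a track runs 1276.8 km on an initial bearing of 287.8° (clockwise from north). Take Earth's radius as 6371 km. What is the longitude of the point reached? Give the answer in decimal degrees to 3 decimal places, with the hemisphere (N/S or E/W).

TG-81: φ = +37.10028°, λ = +161.93750°
δ = d/R = 1276.8/6371 = 0.200408 rad
φ₂ = arcsin(sin φ₁ cos δ + cos φ₁ sin δ cos θ)
   = arcsin(0.60321·0.97999 + 0.79758·0.19907·0.30570) = 39.76761°
λ₂ = λ₁ + atan2(sin θ sin δ cos φ₁, cos δ − sin φ₁ sin φ₂) = 147.66172°

147.662°E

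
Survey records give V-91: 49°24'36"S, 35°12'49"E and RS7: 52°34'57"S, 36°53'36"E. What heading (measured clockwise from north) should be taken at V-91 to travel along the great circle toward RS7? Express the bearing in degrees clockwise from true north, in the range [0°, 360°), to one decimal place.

V-91: φ = -49.41000°, λ = +35.21361°
RS7: φ = -52.58250°, λ = +36.89333°
Δλ = 1.6797°
y = sin Δλ · cos φ₂ = 0.017811
x = cos φ₁ sin φ₂ − sin φ₁ cos φ₂ cos Δλ = -0.055541
θ = atan2(y, x) = 162.2199° → 162.2199° (mod 360°)

162.2°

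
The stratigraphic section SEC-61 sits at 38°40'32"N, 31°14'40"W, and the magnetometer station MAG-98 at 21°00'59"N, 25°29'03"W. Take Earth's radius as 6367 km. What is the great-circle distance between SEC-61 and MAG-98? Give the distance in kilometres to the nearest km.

SEC-61: φ = +38.67556°, λ = -31.24444°
MAG-98: φ = +21.01639°, λ = -25.48417°
Δφ = -17.6592°,  Δλ = 5.7603°
a = sin²(Δφ/2) + cos φ₁ cos φ₂ sin²(Δλ/2) = 0.025401
c = 2·arcsin(√a) = 0.320119 rad = 18.3415°
d = R·c = 6367 × 0.320119 = 2038.2 km

2038 km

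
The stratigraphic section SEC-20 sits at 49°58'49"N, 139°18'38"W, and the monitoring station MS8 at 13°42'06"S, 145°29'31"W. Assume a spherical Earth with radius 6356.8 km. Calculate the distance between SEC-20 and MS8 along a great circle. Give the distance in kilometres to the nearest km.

SEC-20: φ = +49.98028°, λ = -139.31056°
MS8: φ = -13.70167°, λ = -145.49194°
Δφ = -63.6819°,  Δλ = -6.1814°
a = sin²(Δφ/2) + cos φ₁ cos φ₂ sin²(Δλ/2) = 0.280139
c = 2·arcsin(√a) = 1.115508 rad = 63.9139°
d = R·c = 6356.8 × 1.115508 = 7091.1 km

7091 km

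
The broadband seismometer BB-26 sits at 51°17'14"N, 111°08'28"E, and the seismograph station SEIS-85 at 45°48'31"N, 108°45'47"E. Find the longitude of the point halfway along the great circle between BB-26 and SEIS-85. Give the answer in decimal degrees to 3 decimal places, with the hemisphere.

BB-26: φ = +51.28722°, λ = +111.14111°
SEIS-85: φ = +45.80861°, λ = +108.76306°
Bx = cos φ₂ cos Δλ = 0.696457,  By = cos φ₂ sin Δλ = -0.028923
φₘ = atan2(sin φ₁ + sin φ₂, √((cos φ₁ + Bx)² + By²)) = 48.55402°
λₘ = λ₁ + atan2(By, cos φ₁ + Bx) = 109.88766°

109.888°E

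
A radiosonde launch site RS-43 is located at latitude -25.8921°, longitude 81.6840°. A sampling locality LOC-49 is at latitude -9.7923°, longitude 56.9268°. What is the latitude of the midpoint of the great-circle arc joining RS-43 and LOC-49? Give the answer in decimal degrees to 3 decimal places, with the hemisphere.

Bx = cos φ₂ cos Δλ = 0.894860,  By = cos φ₂ sin Δλ = -0.412673
φₘ = atan2(sin φ₁ + sin φ₂, √((cos φ₁ + Bx)² + By²)) = -18.23819°
λₘ = λ₁ + atan2(By, cos φ₁ + Bx) = 68.73298°

18.238°S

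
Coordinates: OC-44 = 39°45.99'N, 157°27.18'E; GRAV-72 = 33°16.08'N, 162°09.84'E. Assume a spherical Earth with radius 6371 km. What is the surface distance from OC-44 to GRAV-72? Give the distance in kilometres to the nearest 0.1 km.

836.0 km

OC-44: φ = +39.76650°, λ = +157.45300°
GRAV-72: φ = +33.26800°, λ = +162.16400°
Δφ = -6.4985°,  Δλ = 4.7110°
a = sin²(Δφ/2) + cos φ₁ cos φ₂ sin²(Δλ/2) = 0.004298
c = 2·arcsin(√a) = 0.131215 rad = 7.5181°
d = R·c = 6371 × 0.131215 = 836.0 km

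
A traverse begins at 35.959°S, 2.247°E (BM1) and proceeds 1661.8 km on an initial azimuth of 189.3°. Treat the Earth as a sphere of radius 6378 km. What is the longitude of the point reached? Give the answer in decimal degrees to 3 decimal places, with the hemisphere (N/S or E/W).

δ = d/R = 1661.8/6378 = 0.260552 rad
φ₂ = arcsin(sin φ₁ cos δ + cos φ₁ sin δ cos θ)
   = arcsin(-0.58721·0.96625 + 0.80944·0.25761·-0.98686) = -50.63925°
λ₂ = λ₁ + atan2(sin θ sin δ cos φ₁, cos δ − sin φ₁ sin φ₂) = -1.51682°

1.517°W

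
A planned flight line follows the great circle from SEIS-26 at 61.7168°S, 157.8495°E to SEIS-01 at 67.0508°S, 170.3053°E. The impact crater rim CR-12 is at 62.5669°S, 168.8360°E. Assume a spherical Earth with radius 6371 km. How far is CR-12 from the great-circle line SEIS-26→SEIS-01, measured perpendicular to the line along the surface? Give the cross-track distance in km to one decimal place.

δ₁₃ = central angle SEIS-26→CR-12 = 0.090707 rad  (haversine)
θ₁₃ = bearing SEIS-26→CR-12 = 104.234°,  θ₁₂ = bearing SEIS-26→SEIS-01 = 140.229°
dₓₜ = R·arcsin(sin δ₁₃ · sin(θ₁₃ − θ₁₂)) = 6371·arcsin(0.09058·sin(-35.995°)) = -339.333 km
|dₓₜ| = 339.333 km

339.3 km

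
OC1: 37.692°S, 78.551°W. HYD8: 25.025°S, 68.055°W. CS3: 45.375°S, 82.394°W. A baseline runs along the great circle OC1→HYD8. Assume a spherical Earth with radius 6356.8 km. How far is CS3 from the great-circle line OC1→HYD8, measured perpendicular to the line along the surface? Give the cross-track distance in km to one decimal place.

293.8 km

δ₁₃ = central angle OC1→CS3 = 0.143140 rad  (haversine)
θ₁₃ = bearing OC1→CS3 = 199.271°,  θ₁₂ = bearing OC1→HYD8 = 38.166°
dₓₜ = R·arcsin(sin δ₁₃ · sin(θ₁₃ − θ₁₂)) = 6356.8·arcsin(0.14265·sin(161.105°)) = 293.760 km
|dₓₜ| = 293.760 km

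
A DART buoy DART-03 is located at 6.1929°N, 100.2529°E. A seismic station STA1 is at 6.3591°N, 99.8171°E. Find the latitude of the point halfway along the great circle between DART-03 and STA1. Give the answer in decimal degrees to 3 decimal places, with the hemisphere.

Bx = cos φ₂ cos Δλ = 0.993818,  By = cos φ₂ sin Δλ = -0.007559
φₘ = atan2(sin φ₁ + sin φ₂, √((cos φ₁ + Bx)² + By²)) = 6.27605°
λₘ = λ₁ + atan2(By, cos φ₁ + Bx) = 100.03503°

6.276°N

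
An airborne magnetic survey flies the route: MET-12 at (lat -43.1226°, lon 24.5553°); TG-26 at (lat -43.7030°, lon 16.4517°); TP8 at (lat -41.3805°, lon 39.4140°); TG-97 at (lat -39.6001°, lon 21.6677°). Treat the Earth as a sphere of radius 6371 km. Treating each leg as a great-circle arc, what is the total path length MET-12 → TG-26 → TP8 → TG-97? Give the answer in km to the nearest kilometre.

4061 km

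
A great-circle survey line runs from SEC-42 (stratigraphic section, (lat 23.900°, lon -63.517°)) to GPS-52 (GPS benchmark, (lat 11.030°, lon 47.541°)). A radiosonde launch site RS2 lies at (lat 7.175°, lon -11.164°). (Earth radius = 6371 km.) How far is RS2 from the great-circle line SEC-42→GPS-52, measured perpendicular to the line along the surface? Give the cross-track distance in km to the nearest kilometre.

δ₁₃ = central angle SEC-42→RS2 = 0.921469 rad  (haversine)
θ₁₃ = bearing SEC-42→RS2 = 99.491°,  θ₁₂ = bearing SEC-42→GPS-52 = 70.866°
dₓₜ = R·arcsin(sin δ₁₃ · sin(θ₁₃ − θ₁₂)) = 6371·arcsin(0.79649·sin(28.625°)) = 2494.266 km
|dₓₜ| = 2494.266 km

2494 km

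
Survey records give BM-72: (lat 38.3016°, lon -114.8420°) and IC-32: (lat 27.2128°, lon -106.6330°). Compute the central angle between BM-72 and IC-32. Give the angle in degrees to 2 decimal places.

13.05°

Δφ = -11.0888°,  Δλ = 8.2090°
a = sin²(Δφ/2) + cos φ₁ cos φ₂ sin²(Δλ/2) = 0.012910
c = 2·arcsin(√a) = 0.227738 rad = 13.0485°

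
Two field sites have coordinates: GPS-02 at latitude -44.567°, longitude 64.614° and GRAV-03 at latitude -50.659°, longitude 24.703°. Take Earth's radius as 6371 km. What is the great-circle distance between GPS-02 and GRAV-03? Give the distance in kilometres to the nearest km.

Δφ = -6.0920°,  Δλ = -39.9110°
a = sin²(Δφ/2) + cos φ₁ cos φ₂ sin²(Δλ/2) = 0.055430
c = 2·arcsin(√a) = 0.475332 rad = 27.2345°
d = R·c = 6371 × 0.475332 = 3028.3 km

3028 km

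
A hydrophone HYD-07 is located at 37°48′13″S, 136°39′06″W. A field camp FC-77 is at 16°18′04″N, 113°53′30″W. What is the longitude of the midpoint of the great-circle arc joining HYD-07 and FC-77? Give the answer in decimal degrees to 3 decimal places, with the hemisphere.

HYD-07: φ = -37.80361°, λ = -136.65167°
FC-77: φ = +16.30111°, λ = -113.89167°
Bx = cos φ₂ cos Δλ = 0.885064,  By = cos φ₂ sin Δλ = 0.371320
φₘ = atan2(sin φ₁ + sin φ₂, √((cos φ₁ + Bx)² + By²)) = -10.95965°
λₘ = λ₁ + atan2(By, cos φ₁ + Bx) = -124.15359°

124.154°W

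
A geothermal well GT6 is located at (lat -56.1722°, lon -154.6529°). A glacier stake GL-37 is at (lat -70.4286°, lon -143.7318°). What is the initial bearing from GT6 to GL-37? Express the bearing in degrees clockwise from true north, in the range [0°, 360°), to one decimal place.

165.8°

Δλ = 10.9211°
y = sin Δλ · cos φ₂ = 0.063465
x = cos φ₁ sin φ₂ − sin φ₁ cos φ₂ cos Δλ = -0.251301
θ = atan2(y, x) = 165.8267° → 165.8267° (mod 360°)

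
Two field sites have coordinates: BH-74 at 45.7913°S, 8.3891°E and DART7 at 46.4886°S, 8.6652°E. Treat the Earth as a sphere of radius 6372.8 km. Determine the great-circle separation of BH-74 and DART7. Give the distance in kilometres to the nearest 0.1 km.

80.4 km

Δφ = -0.6973°,  Δλ = 0.2761°
a = sin²(Δφ/2) + cos φ₁ cos φ₂ sin²(Δλ/2) = 0.000040
c = 2·arcsin(√a) = 0.012620 rad = 0.7231°
d = R·c = 6372.8 × 0.012620 = 80.4 km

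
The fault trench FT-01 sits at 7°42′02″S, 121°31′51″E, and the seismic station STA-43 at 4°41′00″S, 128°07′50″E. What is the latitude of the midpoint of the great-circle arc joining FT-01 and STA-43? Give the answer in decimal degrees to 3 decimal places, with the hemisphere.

6.202°S

FT-01: φ = -7.70056°, λ = +121.53083°
STA-43: φ = -4.68333°, λ = +128.13056°
Bx = cos φ₂ cos Δλ = 0.990057,  By = cos φ₂ sin Δλ = 0.114549
φₘ = atan2(sin φ₁ + sin φ₂, √((cos φ₁ + Bx)² + By²)) = -6.20215°
λₘ = λ₁ + atan2(By, cos φ₁ + Bx) = 124.84013°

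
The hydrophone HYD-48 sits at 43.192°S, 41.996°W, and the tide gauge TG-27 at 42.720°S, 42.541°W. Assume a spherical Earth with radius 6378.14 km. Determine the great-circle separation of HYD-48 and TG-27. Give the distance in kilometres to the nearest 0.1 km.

Δφ = 0.4720°,  Δλ = -0.5450°
a = sin²(Δφ/2) + cos φ₁ cos φ₂ sin²(Δλ/2) = 0.000029
c = 2·arcsin(√a) = 0.010786 rad = 0.6180°
d = R·c = 6378.14 × 0.010786 = 68.8 km

68.8 km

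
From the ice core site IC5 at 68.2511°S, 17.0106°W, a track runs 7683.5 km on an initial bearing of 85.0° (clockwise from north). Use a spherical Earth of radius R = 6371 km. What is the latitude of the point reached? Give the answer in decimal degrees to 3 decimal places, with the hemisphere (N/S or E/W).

δ = d/R = 7683.5/6371 = 1.206012 rad
φ₂ = arcsin(sin φ₁ cos δ + cos φ₁ sin δ cos θ)
   = arcsin(-0.92882·0.35675 + 0.37054·0.93420·0.08716) = -17.52873°
λ₂ = λ₁ + atan2(sin θ sin δ cos φ₁, cos δ − sin φ₁ sin φ₂) = 60.40168°

17.529°S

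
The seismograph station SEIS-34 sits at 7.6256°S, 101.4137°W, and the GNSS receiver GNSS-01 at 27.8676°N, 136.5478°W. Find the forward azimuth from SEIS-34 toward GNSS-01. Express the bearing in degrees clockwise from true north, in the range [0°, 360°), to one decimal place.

317.7°

Δλ = -35.1341°
y = sin Δλ · cos φ₂ = -0.508752
x = cos φ₁ sin φ₂ − sin φ₁ cos φ₂ cos Δλ = 0.559233
θ = atan2(y, x) = -42.2938° → 317.7062° (mod 360°)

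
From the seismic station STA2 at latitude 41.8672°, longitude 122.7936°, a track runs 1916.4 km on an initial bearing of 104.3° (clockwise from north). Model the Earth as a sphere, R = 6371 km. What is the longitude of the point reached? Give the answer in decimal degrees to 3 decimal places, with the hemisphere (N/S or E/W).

δ = d/R = 1916.4/6371 = 0.300801 rad
φ₂ = arcsin(sin φ₁ cos δ + cos φ₁ sin δ cos θ)
   = arcsin(0.66741·0.95510 + 0.74469·0.29628·-0.24700) = 35.65769°
λ₂ = λ₁ + atan2(sin θ sin δ cos φ₁, cos δ − sin φ₁ sin φ₂) = 143.48616°

143.486°E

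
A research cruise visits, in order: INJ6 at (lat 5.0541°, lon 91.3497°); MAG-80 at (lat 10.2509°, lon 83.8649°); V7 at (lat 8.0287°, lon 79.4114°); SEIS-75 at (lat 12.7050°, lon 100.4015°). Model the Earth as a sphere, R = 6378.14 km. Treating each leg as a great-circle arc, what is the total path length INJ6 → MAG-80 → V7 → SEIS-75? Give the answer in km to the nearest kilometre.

3912 km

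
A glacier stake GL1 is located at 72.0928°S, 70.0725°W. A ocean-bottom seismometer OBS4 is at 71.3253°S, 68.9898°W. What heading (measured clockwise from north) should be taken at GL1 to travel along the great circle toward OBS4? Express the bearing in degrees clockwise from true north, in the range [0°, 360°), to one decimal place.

Δλ = 1.0827°
y = sin Δλ · cos φ₂ = 0.006050
x = cos φ₁ sin φ₂ − sin φ₁ cos φ₂ cos Δλ = 0.013341
θ = atan2(y, x) = 24.3953° → 24.3953° (mod 360°)

24.4°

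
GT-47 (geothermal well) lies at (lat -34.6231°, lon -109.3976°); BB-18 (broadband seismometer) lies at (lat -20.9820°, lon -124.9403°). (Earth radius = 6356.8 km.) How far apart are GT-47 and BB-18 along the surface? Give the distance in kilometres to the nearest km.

2143 km

Δφ = 13.6411°,  Δλ = -15.5427°
a = sin²(Δφ/2) + cos φ₁ cos φ₂ sin²(Δλ/2) = 0.028153
c = 2·arcsin(√a) = 0.337170 rad = 19.3184°
d = R·c = 6356.8 × 0.337170 = 2143.3 km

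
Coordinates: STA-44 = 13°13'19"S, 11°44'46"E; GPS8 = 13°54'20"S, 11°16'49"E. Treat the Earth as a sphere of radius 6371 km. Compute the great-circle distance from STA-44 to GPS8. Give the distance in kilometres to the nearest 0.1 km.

91.2 km

STA-44: φ = -13.22194°, λ = +11.74611°
GPS8: φ = -13.90556°, λ = +11.28028°
Δφ = -0.6836°,  Δλ = -0.4658°
a = sin²(Δφ/2) + cos φ₁ cos φ₂ sin²(Δλ/2) = 0.000051
c = 2·arcsin(√a) = 0.014312 rad = 0.8200°
d = R·c = 6371 × 0.014312 = 91.2 km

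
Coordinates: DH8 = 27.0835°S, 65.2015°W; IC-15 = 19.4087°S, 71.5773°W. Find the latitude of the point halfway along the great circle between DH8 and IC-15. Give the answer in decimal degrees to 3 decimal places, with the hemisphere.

23.278°S

Bx = cos φ₂ cos Δλ = 0.937339,  By = cos φ₂ sin Δλ = -0.104739
φₘ = atan2(sin φ₁ + sin φ₂, √((cos φ₁ + Bx)² + By²)) = -23.27827°
λₘ = λ₁ + atan2(By, cos φ₁ + Bx) = -68.48135°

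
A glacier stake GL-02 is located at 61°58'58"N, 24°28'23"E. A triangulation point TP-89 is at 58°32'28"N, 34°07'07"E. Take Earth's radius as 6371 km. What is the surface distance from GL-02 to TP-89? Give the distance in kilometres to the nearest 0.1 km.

GL-02: φ = +61.98278°, λ = +24.47306°
TP-89: φ = +58.54111°, λ = +34.11861°
Δφ = -3.4417°,  Δλ = 9.6456°
a = sin²(Δφ/2) + cos φ₁ cos φ₂ sin²(Δλ/2) = 0.002635
c = 2·arcsin(√a) = 0.102702 rad = 5.8844°
d = R·c = 6371 × 0.102702 = 654.3 km

654.3 km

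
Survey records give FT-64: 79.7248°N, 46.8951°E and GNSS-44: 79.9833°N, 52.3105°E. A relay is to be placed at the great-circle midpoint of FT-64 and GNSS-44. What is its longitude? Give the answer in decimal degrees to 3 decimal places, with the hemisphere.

49.569°E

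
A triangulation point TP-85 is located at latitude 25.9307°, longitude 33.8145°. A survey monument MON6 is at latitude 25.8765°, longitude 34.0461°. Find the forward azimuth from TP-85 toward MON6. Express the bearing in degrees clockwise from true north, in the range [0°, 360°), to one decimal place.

Δλ = 0.2316°
y = sin Δλ · cos φ₂ = 0.003637
x = cos φ₁ sin φ₂ − sin φ₁ cos φ₂ cos Δλ = -0.000943
θ = atan2(y, x) = 104.5323° → 104.5323° (mod 360°)

104.5°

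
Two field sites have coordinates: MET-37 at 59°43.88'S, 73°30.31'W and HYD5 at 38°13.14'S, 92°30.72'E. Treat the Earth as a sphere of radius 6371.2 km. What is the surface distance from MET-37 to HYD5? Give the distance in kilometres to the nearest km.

MET-37: φ = -59.73133°, λ = -73.50517°
HYD5: φ = -38.21900°, λ = +92.51200°
Δφ = 21.5123°,  Δλ = 166.0172°
a = sin²(Δφ/2) + cos φ₁ cos φ₂ sin²(Δλ/2) = 0.424975
c = 2·arcsin(√a) = 1.420178 rad = 81.3702°
d = R·c = 6371.2 × 1.420178 = 9048.2 km

9048 km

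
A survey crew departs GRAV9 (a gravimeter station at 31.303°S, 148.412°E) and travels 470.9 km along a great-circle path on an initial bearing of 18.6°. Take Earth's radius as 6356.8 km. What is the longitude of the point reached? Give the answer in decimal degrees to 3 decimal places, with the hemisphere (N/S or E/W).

δ = d/R = 470.9/6356.8 = 0.074078 rad
φ₂ = arcsin(sin φ₁ cos δ + cos φ₁ sin δ cos θ)
   = arcsin(-0.51956·0.99726 + 0.85443·0.07401·0.94777) = -27.27134°
λ₂ = λ₁ + atan2(sin θ sin δ cos φ₁, cos δ − sin φ₁ sin φ₂) = 149.93386°

149.934°E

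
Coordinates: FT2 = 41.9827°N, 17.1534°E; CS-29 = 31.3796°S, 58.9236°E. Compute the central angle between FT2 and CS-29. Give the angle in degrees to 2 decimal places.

82.82°

Δφ = -73.3623°,  Δλ = 41.7702°
a = sin²(Δφ/2) + cos φ₁ cos φ₂ sin²(Δλ/2) = 0.437494
c = 2·arcsin(√a) = 1.445456 rad = 82.8185°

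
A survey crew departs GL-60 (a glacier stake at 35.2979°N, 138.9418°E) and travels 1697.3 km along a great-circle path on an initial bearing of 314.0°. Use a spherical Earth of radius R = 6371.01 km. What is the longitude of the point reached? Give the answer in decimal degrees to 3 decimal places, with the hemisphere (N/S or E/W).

123.416°E

δ = d/R = 1697.3/6371.01 = 0.266410 rad
φ₂ = arcsin(sin φ₁ cos δ + cos φ₁ sin δ cos θ)
   = arcsin(0.57783·0.96472 + 0.81616·0.26327·0.69466) = 44.96741°
λ₂ = λ₁ + atan2(sin θ sin δ cos φ₁, cos δ − sin φ₁ sin φ₂) = 123.41601°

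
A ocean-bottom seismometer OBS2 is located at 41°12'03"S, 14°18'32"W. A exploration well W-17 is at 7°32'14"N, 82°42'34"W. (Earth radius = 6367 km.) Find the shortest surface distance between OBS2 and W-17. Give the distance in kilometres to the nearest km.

OBS2: φ = -41.20083°, λ = -14.30889°
W-17: φ = +7.53722°, λ = -82.70944°
Δφ = 48.7381°,  Δλ = -68.4006°
a = sin²(Δφ/2) + cos φ₁ cos φ₂ sin²(Δλ/2) = 0.405911
c = 2·arcsin(√a) = 1.381491 rad = 79.1536°
d = R·c = 6367 × 1.381491 = 8796.0 km

8796 km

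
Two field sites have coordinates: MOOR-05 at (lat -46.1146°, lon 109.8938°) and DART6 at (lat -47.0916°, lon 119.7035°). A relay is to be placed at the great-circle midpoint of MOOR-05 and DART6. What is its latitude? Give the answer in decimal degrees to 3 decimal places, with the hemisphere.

Bx = cos φ₂ cos Δλ = 0.670874,  By = cos φ₂ sin Δλ = 0.115997
φₘ = atan2(sin φ₁ + sin φ₂, √((cos φ₁ + Bx)² + By²)) = -46.70802°
λₘ = λ₁ + atan2(By, cos φ₁ + Bx) = 114.75431°

46.708°S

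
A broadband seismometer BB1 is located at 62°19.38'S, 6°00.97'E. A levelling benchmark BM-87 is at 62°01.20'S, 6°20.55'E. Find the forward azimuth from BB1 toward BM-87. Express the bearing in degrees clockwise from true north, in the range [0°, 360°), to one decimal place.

BB1: φ = -62.32300°, λ = +6.01617°
BM-87: φ = -62.02000°, λ = +6.34250°
Δλ = 0.3263°
y = sin Δλ · cos φ₂ = 0.002672
x = cos φ₁ sin φ₂ − sin φ₁ cos φ₂ cos Δλ = 0.005282
θ = atan2(y, x) = 26.8365° → 26.8365° (mod 360°)

26.8°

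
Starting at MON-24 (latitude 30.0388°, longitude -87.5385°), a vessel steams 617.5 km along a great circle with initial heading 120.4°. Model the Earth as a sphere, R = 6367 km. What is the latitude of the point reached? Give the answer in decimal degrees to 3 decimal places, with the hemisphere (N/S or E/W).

27.117°N

δ = d/R = 617.5/6367 = 0.096984 rad
φ₂ = arcsin(sin φ₁ cos δ + cos φ₁ sin δ cos θ)
   = arcsin(0.50059·0.99530 + 0.86569·0.09683·-0.50603) = 27.11738°
λ₂ = λ₁ + atan2(sin θ sin δ cos φ₁, cos δ − sin φ₁ sin φ₂) = -82.15428°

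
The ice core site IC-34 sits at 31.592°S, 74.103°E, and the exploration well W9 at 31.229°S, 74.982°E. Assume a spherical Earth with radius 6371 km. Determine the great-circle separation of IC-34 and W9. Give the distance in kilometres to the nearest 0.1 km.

Δφ = 0.3630°,  Δλ = 0.8790°
a = sin²(Δφ/2) + cos φ₁ cos φ₂ sin²(Δλ/2) = 0.000053
c = 2·arcsin(√a) = 0.014545 rad = 0.8334°
d = R·c = 6371 × 0.014545 = 92.7 km

92.7 km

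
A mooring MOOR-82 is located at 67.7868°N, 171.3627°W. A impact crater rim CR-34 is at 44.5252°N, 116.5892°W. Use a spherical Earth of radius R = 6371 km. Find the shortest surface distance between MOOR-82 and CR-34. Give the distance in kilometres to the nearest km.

Δφ = -23.2616°,  Δλ = 54.7735°
a = sin²(Δφ/2) + cos φ₁ cos φ₂ sin²(Δλ/2) = 0.097676
c = 2·arcsin(√a) = 0.635713 rad = 36.4237°
d = R·c = 6371 × 0.635713 = 4050.1 km

4050 km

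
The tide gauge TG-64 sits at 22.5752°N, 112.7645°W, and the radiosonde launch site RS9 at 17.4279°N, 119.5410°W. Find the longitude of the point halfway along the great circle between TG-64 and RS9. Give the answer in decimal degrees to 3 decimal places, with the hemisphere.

Bx = cos φ₂ cos Δλ = 0.947429,  By = cos φ₂ sin Δλ = -0.112580
φₘ = atan2(sin φ₁ + sin φ₂, √((cos φ₁ + Bx)² + By²)) = 20.03378°
λₘ = λ₁ + atan2(By, cos φ₁ + Bx) = -116.20825°

116.208°W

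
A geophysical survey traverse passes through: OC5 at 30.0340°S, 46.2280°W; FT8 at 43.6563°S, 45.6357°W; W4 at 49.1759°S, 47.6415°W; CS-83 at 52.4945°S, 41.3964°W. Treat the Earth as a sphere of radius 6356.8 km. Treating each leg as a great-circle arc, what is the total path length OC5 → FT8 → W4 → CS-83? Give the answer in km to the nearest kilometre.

OC5→FT8: c = 0.237896 rad, d = 1512.26 km
FT8→W4: c = 0.099303 rad, d = 631.25 km
W4→CS-83: c = 0.089907 rad, d = 571.52 km
Total = 1512.26 + 631.25 + 571.52 = 2715.03 km

2715 km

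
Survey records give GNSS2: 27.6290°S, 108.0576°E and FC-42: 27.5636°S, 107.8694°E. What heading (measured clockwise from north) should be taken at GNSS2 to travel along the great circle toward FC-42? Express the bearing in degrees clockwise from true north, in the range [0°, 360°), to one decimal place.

291.4°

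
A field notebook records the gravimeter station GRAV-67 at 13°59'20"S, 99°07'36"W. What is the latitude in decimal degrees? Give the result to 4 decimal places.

13.9889°S

13° + 59′/60 + 20″/3600 = 13 + 0.98333 + 0.00556 = 13.9889°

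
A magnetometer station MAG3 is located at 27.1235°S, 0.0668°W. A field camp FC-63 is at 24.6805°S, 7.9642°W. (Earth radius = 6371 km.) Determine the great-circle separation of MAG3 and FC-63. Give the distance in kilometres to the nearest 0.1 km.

835.1 km

Δφ = 2.4430°,  Δλ = -7.8974°
a = sin²(Δφ/2) + cos φ₁ cos φ₂ sin²(Δλ/2) = 0.004290
c = 2·arcsin(√a) = 0.131083 rad = 7.5105°
d = R·c = 6371 × 0.131083 = 835.1 km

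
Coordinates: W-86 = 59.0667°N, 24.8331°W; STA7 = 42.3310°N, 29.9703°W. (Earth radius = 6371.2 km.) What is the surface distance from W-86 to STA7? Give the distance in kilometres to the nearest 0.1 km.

Δφ = -16.7357°,  Δλ = -5.1372°
a = sin²(Δφ/2) + cos φ₁ cos φ₂ sin²(Δλ/2) = 0.021942
c = 2·arcsin(√a) = 0.297348 rad = 17.0368°
d = R·c = 6371.2 × 0.297348 = 1894.5 km

1894.5 km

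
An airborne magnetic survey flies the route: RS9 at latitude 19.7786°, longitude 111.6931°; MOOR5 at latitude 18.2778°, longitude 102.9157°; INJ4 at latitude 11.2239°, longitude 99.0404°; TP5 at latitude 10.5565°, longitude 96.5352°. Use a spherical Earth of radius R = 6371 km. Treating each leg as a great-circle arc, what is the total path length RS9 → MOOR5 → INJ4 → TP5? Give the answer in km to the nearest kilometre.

RS9→MOOR5: c = 0.147153 rad, d = 937.51 km
MOOR5→INJ4: c = 0.139386 rad, d = 888.03 km
INJ4→TP5: c = 0.044488 rad, d = 283.43 km
Total = 937.51 + 888.03 + 283.43 = 2108.98 km

2109 km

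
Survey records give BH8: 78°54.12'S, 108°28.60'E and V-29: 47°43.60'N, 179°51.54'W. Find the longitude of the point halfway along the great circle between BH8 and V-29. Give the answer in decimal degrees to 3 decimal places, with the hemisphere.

166.148°E

BH8: φ = -78.90200°, λ = +108.47667°
V-29: φ = +47.72667°, λ = -179.85900°
Bx = cos φ₂ cos Δλ = 0.211610,  By = cos φ₂ sin Δλ = 0.638517
φₘ = atan2(sin φ₁ + sin φ₂, √((cos φ₁ + Bx)² + By²)) = -17.71364°
λₘ = λ₁ + atan2(By, cos φ₁ + Bx) = 166.14818°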